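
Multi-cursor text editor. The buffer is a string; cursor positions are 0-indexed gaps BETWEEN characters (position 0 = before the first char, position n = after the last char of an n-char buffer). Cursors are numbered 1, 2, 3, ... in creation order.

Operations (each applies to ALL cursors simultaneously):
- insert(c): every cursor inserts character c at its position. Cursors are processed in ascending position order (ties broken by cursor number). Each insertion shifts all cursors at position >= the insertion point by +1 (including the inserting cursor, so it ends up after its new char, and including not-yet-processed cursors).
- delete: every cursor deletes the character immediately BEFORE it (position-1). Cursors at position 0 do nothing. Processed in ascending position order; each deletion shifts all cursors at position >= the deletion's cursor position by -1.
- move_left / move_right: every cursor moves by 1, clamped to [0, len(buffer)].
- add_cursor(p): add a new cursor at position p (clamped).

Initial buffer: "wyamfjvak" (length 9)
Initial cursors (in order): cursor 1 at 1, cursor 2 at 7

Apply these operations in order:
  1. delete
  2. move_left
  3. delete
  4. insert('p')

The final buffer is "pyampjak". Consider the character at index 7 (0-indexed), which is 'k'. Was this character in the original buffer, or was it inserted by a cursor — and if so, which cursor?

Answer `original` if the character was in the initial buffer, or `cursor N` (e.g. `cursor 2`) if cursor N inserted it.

After op 1 (delete): buffer="yamfjak" (len 7), cursors c1@0 c2@5, authorship .......
After op 2 (move_left): buffer="yamfjak" (len 7), cursors c1@0 c2@4, authorship .......
After op 3 (delete): buffer="yamjak" (len 6), cursors c1@0 c2@3, authorship ......
After op 4 (insert('p')): buffer="pyampjak" (len 8), cursors c1@1 c2@5, authorship 1...2...
Authorship (.=original, N=cursor N): 1 . . . 2 . . .
Index 7: author = original

Answer: original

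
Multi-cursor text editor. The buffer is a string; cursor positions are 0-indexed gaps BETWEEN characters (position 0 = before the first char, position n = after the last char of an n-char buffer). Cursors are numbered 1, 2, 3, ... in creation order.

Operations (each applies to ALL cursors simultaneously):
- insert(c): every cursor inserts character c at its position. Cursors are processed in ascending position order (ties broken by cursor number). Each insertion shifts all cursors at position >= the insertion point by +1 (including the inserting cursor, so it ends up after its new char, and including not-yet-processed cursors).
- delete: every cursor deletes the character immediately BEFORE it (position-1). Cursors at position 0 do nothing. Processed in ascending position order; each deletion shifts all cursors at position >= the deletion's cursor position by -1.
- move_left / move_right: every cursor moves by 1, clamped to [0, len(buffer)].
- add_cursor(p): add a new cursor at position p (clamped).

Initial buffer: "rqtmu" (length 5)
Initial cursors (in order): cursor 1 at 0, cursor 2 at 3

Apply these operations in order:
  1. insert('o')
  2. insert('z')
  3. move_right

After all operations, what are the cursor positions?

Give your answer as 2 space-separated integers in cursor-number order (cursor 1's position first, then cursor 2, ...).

After op 1 (insert('o')): buffer="orqtomu" (len 7), cursors c1@1 c2@5, authorship 1...2..
After op 2 (insert('z')): buffer="ozrqtozmu" (len 9), cursors c1@2 c2@7, authorship 11...22..
After op 3 (move_right): buffer="ozrqtozmu" (len 9), cursors c1@3 c2@8, authorship 11...22..

Answer: 3 8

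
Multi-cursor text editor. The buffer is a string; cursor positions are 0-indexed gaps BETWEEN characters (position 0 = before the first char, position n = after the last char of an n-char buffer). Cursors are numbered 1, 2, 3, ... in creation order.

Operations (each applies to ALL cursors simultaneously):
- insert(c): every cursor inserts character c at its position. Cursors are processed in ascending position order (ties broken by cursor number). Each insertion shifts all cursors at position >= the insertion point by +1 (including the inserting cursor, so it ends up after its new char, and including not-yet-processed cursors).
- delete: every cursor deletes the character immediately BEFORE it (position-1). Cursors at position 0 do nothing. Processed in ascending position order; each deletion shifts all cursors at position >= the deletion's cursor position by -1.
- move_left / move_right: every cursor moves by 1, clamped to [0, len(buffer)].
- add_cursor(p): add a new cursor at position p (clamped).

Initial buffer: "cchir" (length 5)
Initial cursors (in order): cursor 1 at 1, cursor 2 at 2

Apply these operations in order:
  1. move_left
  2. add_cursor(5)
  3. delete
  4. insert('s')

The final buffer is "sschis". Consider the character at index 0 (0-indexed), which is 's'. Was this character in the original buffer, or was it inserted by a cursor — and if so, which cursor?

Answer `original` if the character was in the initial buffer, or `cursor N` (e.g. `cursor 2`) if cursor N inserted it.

Answer: cursor 1

Derivation:
After op 1 (move_left): buffer="cchir" (len 5), cursors c1@0 c2@1, authorship .....
After op 2 (add_cursor(5)): buffer="cchir" (len 5), cursors c1@0 c2@1 c3@5, authorship .....
After op 3 (delete): buffer="chi" (len 3), cursors c1@0 c2@0 c3@3, authorship ...
After op 4 (insert('s')): buffer="sschis" (len 6), cursors c1@2 c2@2 c3@6, authorship 12...3
Authorship (.=original, N=cursor N): 1 2 . . . 3
Index 0: author = 1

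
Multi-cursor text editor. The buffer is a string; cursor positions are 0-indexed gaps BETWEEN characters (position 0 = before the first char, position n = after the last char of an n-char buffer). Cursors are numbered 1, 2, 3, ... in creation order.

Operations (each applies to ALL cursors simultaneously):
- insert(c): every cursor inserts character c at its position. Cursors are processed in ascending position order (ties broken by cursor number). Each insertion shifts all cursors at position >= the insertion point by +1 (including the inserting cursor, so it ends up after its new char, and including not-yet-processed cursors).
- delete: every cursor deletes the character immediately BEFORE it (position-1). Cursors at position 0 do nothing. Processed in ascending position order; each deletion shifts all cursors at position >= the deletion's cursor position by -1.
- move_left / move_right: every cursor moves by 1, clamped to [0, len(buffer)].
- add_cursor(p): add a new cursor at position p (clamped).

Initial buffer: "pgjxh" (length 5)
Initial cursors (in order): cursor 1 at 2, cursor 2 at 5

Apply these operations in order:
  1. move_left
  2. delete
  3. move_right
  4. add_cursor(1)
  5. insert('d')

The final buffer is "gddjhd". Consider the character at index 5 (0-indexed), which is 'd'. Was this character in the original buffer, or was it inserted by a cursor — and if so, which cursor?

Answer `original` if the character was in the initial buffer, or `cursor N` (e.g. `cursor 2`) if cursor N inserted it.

Answer: cursor 2

Derivation:
After op 1 (move_left): buffer="pgjxh" (len 5), cursors c1@1 c2@4, authorship .....
After op 2 (delete): buffer="gjh" (len 3), cursors c1@0 c2@2, authorship ...
After op 3 (move_right): buffer="gjh" (len 3), cursors c1@1 c2@3, authorship ...
After op 4 (add_cursor(1)): buffer="gjh" (len 3), cursors c1@1 c3@1 c2@3, authorship ...
After op 5 (insert('d')): buffer="gddjhd" (len 6), cursors c1@3 c3@3 c2@6, authorship .13..2
Authorship (.=original, N=cursor N): . 1 3 . . 2
Index 5: author = 2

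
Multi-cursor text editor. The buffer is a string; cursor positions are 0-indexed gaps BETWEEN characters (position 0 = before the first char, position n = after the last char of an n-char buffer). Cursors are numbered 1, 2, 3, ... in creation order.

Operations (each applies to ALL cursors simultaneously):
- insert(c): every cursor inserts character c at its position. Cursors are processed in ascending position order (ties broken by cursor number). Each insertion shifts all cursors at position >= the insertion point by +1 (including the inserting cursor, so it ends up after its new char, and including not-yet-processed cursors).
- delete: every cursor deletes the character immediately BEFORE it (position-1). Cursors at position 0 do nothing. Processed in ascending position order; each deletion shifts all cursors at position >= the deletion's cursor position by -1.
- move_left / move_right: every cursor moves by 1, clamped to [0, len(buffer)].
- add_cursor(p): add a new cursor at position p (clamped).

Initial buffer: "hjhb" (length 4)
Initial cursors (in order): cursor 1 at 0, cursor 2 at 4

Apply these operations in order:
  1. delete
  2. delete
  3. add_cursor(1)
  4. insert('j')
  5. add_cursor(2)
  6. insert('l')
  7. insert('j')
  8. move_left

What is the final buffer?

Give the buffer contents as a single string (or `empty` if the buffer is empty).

After op 1 (delete): buffer="hjh" (len 3), cursors c1@0 c2@3, authorship ...
After op 2 (delete): buffer="hj" (len 2), cursors c1@0 c2@2, authorship ..
After op 3 (add_cursor(1)): buffer="hj" (len 2), cursors c1@0 c3@1 c2@2, authorship ..
After op 4 (insert('j')): buffer="jhjjj" (len 5), cursors c1@1 c3@3 c2@5, authorship 1.3.2
After op 5 (add_cursor(2)): buffer="jhjjj" (len 5), cursors c1@1 c4@2 c3@3 c2@5, authorship 1.3.2
After op 6 (insert('l')): buffer="jlhljljjl" (len 9), cursors c1@2 c4@4 c3@6 c2@9, authorship 11.433.22
After op 7 (insert('j')): buffer="jljhljjljjjlj" (len 13), cursors c1@3 c4@6 c3@9 c2@13, authorship 111.44333.222
After op 8 (move_left): buffer="jljhljjljjjlj" (len 13), cursors c1@2 c4@5 c3@8 c2@12, authorship 111.44333.222

Answer: jljhljjljjjlj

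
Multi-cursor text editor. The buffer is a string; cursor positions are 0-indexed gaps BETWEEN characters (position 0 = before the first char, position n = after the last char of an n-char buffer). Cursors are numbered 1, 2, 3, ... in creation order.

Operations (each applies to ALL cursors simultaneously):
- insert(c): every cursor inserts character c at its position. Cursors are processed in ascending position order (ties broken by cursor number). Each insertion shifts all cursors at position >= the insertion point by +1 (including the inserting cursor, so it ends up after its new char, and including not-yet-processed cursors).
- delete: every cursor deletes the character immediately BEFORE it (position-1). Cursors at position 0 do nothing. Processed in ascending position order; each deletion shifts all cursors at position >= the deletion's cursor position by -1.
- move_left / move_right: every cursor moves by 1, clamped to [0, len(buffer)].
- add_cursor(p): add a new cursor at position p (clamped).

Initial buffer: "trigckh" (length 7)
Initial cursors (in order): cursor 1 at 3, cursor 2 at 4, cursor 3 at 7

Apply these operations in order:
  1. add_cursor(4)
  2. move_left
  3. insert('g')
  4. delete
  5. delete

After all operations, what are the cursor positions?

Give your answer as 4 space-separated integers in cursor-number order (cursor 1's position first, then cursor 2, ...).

After op 1 (add_cursor(4)): buffer="trigckh" (len 7), cursors c1@3 c2@4 c4@4 c3@7, authorship .......
After op 2 (move_left): buffer="trigckh" (len 7), cursors c1@2 c2@3 c4@3 c3@6, authorship .......
After op 3 (insert('g')): buffer="trgigggckgh" (len 11), cursors c1@3 c2@6 c4@6 c3@10, authorship ..1.24...3.
After op 4 (delete): buffer="trigckh" (len 7), cursors c1@2 c2@3 c4@3 c3@6, authorship .......
After op 5 (delete): buffer="gch" (len 3), cursors c1@0 c2@0 c4@0 c3@2, authorship ...

Answer: 0 0 2 0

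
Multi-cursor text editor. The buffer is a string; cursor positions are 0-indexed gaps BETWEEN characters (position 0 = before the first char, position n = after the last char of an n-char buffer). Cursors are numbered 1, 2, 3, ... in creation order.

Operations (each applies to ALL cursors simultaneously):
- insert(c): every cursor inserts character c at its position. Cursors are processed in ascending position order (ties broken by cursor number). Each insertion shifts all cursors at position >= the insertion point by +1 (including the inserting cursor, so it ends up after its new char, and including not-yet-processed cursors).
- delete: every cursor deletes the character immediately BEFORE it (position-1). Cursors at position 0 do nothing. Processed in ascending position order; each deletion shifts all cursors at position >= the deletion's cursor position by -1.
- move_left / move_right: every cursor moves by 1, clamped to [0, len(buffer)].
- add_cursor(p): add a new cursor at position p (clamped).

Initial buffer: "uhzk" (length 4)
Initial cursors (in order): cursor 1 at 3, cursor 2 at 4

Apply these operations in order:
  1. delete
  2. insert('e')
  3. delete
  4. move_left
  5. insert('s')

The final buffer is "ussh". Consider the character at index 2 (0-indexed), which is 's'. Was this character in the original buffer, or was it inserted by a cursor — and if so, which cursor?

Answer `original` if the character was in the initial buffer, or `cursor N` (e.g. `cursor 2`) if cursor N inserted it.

After op 1 (delete): buffer="uh" (len 2), cursors c1@2 c2@2, authorship ..
After op 2 (insert('e')): buffer="uhee" (len 4), cursors c1@4 c2@4, authorship ..12
After op 3 (delete): buffer="uh" (len 2), cursors c1@2 c2@2, authorship ..
After op 4 (move_left): buffer="uh" (len 2), cursors c1@1 c2@1, authorship ..
After op 5 (insert('s')): buffer="ussh" (len 4), cursors c1@3 c2@3, authorship .12.
Authorship (.=original, N=cursor N): . 1 2 .
Index 2: author = 2

Answer: cursor 2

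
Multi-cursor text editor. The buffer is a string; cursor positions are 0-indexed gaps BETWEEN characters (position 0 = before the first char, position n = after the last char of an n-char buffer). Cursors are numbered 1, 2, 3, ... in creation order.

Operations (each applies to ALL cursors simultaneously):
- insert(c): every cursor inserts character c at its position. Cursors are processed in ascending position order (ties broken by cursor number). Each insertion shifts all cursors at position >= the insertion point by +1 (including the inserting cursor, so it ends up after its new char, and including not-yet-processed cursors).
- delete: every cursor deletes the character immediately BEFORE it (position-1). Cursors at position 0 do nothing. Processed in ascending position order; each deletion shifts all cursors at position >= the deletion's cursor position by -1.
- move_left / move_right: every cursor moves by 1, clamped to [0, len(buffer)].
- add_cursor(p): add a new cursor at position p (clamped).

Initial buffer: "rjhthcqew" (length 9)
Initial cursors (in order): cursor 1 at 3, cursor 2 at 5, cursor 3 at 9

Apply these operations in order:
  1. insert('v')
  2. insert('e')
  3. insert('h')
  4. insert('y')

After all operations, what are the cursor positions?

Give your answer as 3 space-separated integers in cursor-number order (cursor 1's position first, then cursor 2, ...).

Answer: 7 13 21

Derivation:
After op 1 (insert('v')): buffer="rjhvthvcqewv" (len 12), cursors c1@4 c2@7 c3@12, authorship ...1..2....3
After op 2 (insert('e')): buffer="rjhvethvecqewve" (len 15), cursors c1@5 c2@9 c3@15, authorship ...11..22....33
After op 3 (insert('h')): buffer="rjhvehthvehcqewveh" (len 18), cursors c1@6 c2@11 c3@18, authorship ...111..222....333
After op 4 (insert('y')): buffer="rjhvehythvehycqewvehy" (len 21), cursors c1@7 c2@13 c3@21, authorship ...1111..2222....3333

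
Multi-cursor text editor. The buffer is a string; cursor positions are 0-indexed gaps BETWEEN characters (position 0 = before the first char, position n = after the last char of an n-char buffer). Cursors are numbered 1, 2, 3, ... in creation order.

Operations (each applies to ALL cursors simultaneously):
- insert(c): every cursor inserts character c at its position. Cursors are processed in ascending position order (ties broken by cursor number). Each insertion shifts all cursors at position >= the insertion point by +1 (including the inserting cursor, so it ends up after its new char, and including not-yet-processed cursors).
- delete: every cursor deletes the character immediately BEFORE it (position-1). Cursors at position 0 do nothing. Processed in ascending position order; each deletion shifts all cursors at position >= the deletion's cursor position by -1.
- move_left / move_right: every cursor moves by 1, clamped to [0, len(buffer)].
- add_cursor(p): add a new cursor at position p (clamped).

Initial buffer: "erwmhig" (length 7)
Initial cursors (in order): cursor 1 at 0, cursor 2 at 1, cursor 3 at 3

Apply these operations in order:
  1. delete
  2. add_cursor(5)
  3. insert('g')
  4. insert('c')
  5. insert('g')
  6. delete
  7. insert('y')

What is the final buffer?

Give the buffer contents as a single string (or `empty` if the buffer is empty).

After op 1 (delete): buffer="rmhig" (len 5), cursors c1@0 c2@0 c3@1, authorship .....
After op 2 (add_cursor(5)): buffer="rmhig" (len 5), cursors c1@0 c2@0 c3@1 c4@5, authorship .....
After op 3 (insert('g')): buffer="ggrgmhigg" (len 9), cursors c1@2 c2@2 c3@4 c4@9, authorship 12.3....4
After op 4 (insert('c')): buffer="ggccrgcmhiggc" (len 13), cursors c1@4 c2@4 c3@7 c4@13, authorship 1212.33....44
After op 5 (insert('g')): buffer="ggccggrgcgmhiggcg" (len 17), cursors c1@6 c2@6 c3@10 c4@17, authorship 121212.333....444
After op 6 (delete): buffer="ggccrgcmhiggc" (len 13), cursors c1@4 c2@4 c3@7 c4@13, authorship 1212.33....44
After op 7 (insert('y')): buffer="ggccyyrgcymhiggcy" (len 17), cursors c1@6 c2@6 c3@10 c4@17, authorship 121212.333....444

Answer: ggccyyrgcymhiggcy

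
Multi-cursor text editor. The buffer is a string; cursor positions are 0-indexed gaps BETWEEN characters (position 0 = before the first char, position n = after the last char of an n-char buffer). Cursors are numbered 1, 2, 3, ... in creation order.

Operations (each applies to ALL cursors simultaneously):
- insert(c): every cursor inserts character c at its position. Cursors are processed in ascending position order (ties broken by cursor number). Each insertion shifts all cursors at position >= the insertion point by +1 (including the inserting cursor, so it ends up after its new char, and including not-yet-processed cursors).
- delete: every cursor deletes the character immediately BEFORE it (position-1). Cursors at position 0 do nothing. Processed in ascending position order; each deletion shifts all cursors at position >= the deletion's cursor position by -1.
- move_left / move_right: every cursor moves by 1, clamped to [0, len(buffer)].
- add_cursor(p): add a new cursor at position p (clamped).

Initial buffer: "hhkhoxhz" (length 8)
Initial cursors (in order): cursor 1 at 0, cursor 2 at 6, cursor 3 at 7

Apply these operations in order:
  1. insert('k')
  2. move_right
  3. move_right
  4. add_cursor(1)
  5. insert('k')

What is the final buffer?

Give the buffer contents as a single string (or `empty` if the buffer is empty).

After op 1 (insert('k')): buffer="khhkhoxkhkz" (len 11), cursors c1@1 c2@8 c3@10, authorship 1......2.3.
After op 2 (move_right): buffer="khhkhoxkhkz" (len 11), cursors c1@2 c2@9 c3@11, authorship 1......2.3.
After op 3 (move_right): buffer="khhkhoxkhkz" (len 11), cursors c1@3 c2@10 c3@11, authorship 1......2.3.
After op 4 (add_cursor(1)): buffer="khhkhoxkhkz" (len 11), cursors c4@1 c1@3 c2@10 c3@11, authorship 1......2.3.
After op 5 (insert('k')): buffer="kkhhkkhoxkhkkzk" (len 15), cursors c4@2 c1@5 c2@13 c3@15, authorship 14..1....2.32.3

Answer: kkhhkkhoxkhkkzk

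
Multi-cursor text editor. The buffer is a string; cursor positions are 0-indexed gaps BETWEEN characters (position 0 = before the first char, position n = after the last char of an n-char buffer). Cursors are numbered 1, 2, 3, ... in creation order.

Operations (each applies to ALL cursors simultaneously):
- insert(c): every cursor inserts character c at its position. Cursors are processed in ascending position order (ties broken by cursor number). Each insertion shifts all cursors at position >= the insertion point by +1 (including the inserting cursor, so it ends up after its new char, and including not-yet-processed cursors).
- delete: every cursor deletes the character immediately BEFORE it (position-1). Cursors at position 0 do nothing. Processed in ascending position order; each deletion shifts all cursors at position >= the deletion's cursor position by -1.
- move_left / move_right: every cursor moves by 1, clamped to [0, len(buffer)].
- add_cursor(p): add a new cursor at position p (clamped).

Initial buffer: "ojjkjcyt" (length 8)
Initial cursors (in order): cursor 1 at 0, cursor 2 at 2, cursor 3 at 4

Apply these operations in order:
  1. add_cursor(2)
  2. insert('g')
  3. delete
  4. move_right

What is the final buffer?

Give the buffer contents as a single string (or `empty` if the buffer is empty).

Answer: ojjkjcyt

Derivation:
After op 1 (add_cursor(2)): buffer="ojjkjcyt" (len 8), cursors c1@0 c2@2 c4@2 c3@4, authorship ........
After op 2 (insert('g')): buffer="gojggjkgjcyt" (len 12), cursors c1@1 c2@5 c4@5 c3@8, authorship 1..24..3....
After op 3 (delete): buffer="ojjkjcyt" (len 8), cursors c1@0 c2@2 c4@2 c3@4, authorship ........
After op 4 (move_right): buffer="ojjkjcyt" (len 8), cursors c1@1 c2@3 c4@3 c3@5, authorship ........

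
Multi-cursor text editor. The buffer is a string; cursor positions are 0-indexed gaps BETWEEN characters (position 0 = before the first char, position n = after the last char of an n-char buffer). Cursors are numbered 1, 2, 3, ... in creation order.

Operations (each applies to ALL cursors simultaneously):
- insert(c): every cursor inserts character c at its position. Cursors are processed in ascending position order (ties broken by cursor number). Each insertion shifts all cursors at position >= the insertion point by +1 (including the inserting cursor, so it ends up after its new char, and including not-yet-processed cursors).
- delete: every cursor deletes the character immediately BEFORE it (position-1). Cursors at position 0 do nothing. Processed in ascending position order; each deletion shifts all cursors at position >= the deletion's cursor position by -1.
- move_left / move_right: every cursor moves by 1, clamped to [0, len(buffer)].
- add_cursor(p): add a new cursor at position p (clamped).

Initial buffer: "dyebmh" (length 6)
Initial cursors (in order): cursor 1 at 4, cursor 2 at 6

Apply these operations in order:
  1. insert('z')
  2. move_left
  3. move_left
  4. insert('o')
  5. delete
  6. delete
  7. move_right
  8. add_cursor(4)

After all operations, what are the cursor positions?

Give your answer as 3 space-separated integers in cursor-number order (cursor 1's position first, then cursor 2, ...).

Answer: 3 5 4

Derivation:
After op 1 (insert('z')): buffer="dyebzmhz" (len 8), cursors c1@5 c2@8, authorship ....1..2
After op 2 (move_left): buffer="dyebzmhz" (len 8), cursors c1@4 c2@7, authorship ....1..2
After op 3 (move_left): buffer="dyebzmhz" (len 8), cursors c1@3 c2@6, authorship ....1..2
After op 4 (insert('o')): buffer="dyeobzmohz" (len 10), cursors c1@4 c2@8, authorship ...1.1.2.2
After op 5 (delete): buffer="dyebzmhz" (len 8), cursors c1@3 c2@6, authorship ....1..2
After op 6 (delete): buffer="dybzhz" (len 6), cursors c1@2 c2@4, authorship ...1.2
After op 7 (move_right): buffer="dybzhz" (len 6), cursors c1@3 c2@5, authorship ...1.2
After op 8 (add_cursor(4)): buffer="dybzhz" (len 6), cursors c1@3 c3@4 c2@5, authorship ...1.2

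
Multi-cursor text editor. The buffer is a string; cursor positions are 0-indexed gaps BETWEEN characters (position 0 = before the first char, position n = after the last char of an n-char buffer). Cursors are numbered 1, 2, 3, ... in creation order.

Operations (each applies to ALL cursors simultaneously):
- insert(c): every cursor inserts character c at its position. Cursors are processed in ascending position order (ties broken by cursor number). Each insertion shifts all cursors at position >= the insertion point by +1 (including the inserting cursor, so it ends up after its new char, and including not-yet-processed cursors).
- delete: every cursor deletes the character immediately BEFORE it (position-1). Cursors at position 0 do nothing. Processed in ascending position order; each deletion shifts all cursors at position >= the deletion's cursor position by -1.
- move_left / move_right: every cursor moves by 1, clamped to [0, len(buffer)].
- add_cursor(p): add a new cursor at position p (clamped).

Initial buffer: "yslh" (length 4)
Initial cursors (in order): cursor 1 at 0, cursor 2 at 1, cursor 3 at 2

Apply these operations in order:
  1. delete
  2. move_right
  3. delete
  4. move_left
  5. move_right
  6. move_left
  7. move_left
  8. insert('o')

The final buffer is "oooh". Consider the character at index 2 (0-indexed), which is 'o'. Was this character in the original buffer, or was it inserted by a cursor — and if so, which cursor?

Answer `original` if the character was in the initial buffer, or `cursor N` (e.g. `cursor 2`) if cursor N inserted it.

After op 1 (delete): buffer="lh" (len 2), cursors c1@0 c2@0 c3@0, authorship ..
After op 2 (move_right): buffer="lh" (len 2), cursors c1@1 c2@1 c3@1, authorship ..
After op 3 (delete): buffer="h" (len 1), cursors c1@0 c2@0 c3@0, authorship .
After op 4 (move_left): buffer="h" (len 1), cursors c1@0 c2@0 c3@0, authorship .
After op 5 (move_right): buffer="h" (len 1), cursors c1@1 c2@1 c3@1, authorship .
After op 6 (move_left): buffer="h" (len 1), cursors c1@0 c2@0 c3@0, authorship .
After op 7 (move_left): buffer="h" (len 1), cursors c1@0 c2@0 c3@0, authorship .
After op 8 (insert('o')): buffer="oooh" (len 4), cursors c1@3 c2@3 c3@3, authorship 123.
Authorship (.=original, N=cursor N): 1 2 3 .
Index 2: author = 3

Answer: cursor 3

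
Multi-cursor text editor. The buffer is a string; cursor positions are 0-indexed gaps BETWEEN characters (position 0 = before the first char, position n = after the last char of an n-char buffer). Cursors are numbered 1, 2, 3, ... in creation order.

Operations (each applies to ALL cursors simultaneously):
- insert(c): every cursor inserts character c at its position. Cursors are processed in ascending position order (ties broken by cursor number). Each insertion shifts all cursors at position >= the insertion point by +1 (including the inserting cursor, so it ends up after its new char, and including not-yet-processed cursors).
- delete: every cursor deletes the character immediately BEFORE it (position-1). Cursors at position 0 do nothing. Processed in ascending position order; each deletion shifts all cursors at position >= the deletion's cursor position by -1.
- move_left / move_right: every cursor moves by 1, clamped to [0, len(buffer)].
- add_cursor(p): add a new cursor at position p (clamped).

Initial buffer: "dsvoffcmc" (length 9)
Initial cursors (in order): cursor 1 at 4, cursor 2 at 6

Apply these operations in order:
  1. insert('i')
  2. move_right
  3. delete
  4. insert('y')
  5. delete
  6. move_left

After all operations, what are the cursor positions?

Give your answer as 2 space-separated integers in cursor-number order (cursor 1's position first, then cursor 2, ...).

After op 1 (insert('i')): buffer="dsvoifficmc" (len 11), cursors c1@5 c2@8, authorship ....1..2...
After op 2 (move_right): buffer="dsvoifficmc" (len 11), cursors c1@6 c2@9, authorship ....1..2...
After op 3 (delete): buffer="dsvoifimc" (len 9), cursors c1@5 c2@7, authorship ....1.2..
After op 4 (insert('y')): buffer="dsvoiyfiymc" (len 11), cursors c1@6 c2@9, authorship ....11.22..
After op 5 (delete): buffer="dsvoifimc" (len 9), cursors c1@5 c2@7, authorship ....1.2..
After op 6 (move_left): buffer="dsvoifimc" (len 9), cursors c1@4 c2@6, authorship ....1.2..

Answer: 4 6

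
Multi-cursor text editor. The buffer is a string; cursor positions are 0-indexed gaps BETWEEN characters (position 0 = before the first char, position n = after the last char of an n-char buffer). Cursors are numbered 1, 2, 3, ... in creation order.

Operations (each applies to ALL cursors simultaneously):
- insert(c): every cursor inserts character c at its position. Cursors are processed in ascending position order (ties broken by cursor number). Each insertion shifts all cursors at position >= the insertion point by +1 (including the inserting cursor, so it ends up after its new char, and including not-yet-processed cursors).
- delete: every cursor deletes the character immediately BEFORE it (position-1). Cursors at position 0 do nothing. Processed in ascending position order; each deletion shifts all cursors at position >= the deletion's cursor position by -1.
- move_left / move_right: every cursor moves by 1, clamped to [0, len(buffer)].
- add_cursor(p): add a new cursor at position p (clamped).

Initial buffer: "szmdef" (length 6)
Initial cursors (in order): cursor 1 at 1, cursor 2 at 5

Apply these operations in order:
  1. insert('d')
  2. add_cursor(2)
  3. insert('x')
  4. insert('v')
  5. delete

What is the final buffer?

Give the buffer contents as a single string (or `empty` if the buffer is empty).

Answer: sdxxzmdedxf

Derivation:
After op 1 (insert('d')): buffer="sdzmdedf" (len 8), cursors c1@2 c2@7, authorship .1....2.
After op 2 (add_cursor(2)): buffer="sdzmdedf" (len 8), cursors c1@2 c3@2 c2@7, authorship .1....2.
After op 3 (insert('x')): buffer="sdxxzmdedxf" (len 11), cursors c1@4 c3@4 c2@10, authorship .113....22.
After op 4 (insert('v')): buffer="sdxxvvzmdedxvf" (len 14), cursors c1@6 c3@6 c2@13, authorship .11313....222.
After op 5 (delete): buffer="sdxxzmdedxf" (len 11), cursors c1@4 c3@4 c2@10, authorship .113....22.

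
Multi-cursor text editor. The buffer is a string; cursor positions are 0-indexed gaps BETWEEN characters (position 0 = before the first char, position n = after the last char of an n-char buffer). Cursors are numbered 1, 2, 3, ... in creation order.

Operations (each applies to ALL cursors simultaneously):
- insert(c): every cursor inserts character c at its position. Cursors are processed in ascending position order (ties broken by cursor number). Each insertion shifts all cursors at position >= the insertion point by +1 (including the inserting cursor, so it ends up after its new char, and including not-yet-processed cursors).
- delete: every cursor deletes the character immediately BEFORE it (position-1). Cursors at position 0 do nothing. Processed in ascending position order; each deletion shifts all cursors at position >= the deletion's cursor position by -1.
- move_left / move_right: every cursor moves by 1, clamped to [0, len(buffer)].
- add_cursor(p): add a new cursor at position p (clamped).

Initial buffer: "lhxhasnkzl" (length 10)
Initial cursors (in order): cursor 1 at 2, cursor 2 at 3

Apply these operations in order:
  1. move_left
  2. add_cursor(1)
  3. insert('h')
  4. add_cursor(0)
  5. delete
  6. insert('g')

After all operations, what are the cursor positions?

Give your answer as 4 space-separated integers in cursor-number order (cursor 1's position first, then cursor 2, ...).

After op 1 (move_left): buffer="lhxhasnkzl" (len 10), cursors c1@1 c2@2, authorship ..........
After op 2 (add_cursor(1)): buffer="lhxhasnkzl" (len 10), cursors c1@1 c3@1 c2@2, authorship ..........
After op 3 (insert('h')): buffer="lhhhhxhasnkzl" (len 13), cursors c1@3 c3@3 c2@5, authorship .13.2........
After op 4 (add_cursor(0)): buffer="lhhhhxhasnkzl" (len 13), cursors c4@0 c1@3 c3@3 c2@5, authorship .13.2........
After op 5 (delete): buffer="lhxhasnkzl" (len 10), cursors c4@0 c1@1 c3@1 c2@2, authorship ..........
After op 6 (insert('g')): buffer="glgghgxhasnkzl" (len 14), cursors c4@1 c1@4 c3@4 c2@6, authorship 4.13.2........

Answer: 4 6 4 1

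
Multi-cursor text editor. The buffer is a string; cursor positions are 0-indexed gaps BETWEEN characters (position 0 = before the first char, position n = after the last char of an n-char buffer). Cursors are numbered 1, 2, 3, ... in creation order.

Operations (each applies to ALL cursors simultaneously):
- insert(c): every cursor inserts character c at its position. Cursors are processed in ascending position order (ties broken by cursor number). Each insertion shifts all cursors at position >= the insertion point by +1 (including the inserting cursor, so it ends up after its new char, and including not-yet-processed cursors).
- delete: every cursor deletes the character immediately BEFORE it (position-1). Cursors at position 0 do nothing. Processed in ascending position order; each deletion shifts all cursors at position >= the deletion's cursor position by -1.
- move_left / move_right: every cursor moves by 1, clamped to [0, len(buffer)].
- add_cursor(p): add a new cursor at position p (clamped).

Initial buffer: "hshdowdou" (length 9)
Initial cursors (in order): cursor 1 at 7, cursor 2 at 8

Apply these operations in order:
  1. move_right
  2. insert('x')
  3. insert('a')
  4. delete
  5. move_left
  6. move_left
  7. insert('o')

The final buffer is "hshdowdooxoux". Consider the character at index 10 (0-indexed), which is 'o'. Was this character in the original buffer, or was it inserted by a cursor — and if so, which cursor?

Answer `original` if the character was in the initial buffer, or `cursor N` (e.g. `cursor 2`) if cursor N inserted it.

After op 1 (move_right): buffer="hshdowdou" (len 9), cursors c1@8 c2@9, authorship .........
After op 2 (insert('x')): buffer="hshdowdoxux" (len 11), cursors c1@9 c2@11, authorship ........1.2
After op 3 (insert('a')): buffer="hshdowdoxauxa" (len 13), cursors c1@10 c2@13, authorship ........11.22
After op 4 (delete): buffer="hshdowdoxux" (len 11), cursors c1@9 c2@11, authorship ........1.2
After op 5 (move_left): buffer="hshdowdoxux" (len 11), cursors c1@8 c2@10, authorship ........1.2
After op 6 (move_left): buffer="hshdowdoxux" (len 11), cursors c1@7 c2@9, authorship ........1.2
After op 7 (insert('o')): buffer="hshdowdooxoux" (len 13), cursors c1@8 c2@11, authorship .......1.12.2
Authorship (.=original, N=cursor N): . . . . . . . 1 . 1 2 . 2
Index 10: author = 2

Answer: cursor 2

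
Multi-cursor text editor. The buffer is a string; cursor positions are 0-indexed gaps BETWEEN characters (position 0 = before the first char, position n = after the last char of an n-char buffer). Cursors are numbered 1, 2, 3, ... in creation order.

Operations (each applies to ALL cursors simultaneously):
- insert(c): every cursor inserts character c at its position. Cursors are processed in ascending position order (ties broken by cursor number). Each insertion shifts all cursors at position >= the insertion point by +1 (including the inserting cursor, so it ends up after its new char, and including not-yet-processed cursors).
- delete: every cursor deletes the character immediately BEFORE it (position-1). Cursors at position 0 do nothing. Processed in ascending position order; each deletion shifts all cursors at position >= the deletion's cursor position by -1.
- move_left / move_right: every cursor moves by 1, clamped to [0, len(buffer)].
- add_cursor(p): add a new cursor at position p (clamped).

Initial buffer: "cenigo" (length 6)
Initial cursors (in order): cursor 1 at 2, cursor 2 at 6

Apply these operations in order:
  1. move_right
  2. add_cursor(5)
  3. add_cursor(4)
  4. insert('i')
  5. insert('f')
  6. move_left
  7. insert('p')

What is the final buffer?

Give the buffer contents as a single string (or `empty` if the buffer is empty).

Answer: cenipfiipfgipfoipf

Derivation:
After op 1 (move_right): buffer="cenigo" (len 6), cursors c1@3 c2@6, authorship ......
After op 2 (add_cursor(5)): buffer="cenigo" (len 6), cursors c1@3 c3@5 c2@6, authorship ......
After op 3 (add_cursor(4)): buffer="cenigo" (len 6), cursors c1@3 c4@4 c3@5 c2@6, authorship ......
After op 4 (insert('i')): buffer="ceniiigioi" (len 10), cursors c1@4 c4@6 c3@8 c2@10, authorship ...1.4.3.2
After op 5 (insert('f')): buffer="cenifiifgifoif" (len 14), cursors c1@5 c4@8 c3@11 c2@14, authorship ...11.44.33.22
After op 6 (move_left): buffer="cenifiifgifoif" (len 14), cursors c1@4 c4@7 c3@10 c2@13, authorship ...11.44.33.22
After op 7 (insert('p')): buffer="cenipfiipfgipfoipf" (len 18), cursors c1@5 c4@9 c3@13 c2@17, authorship ...111.444.333.222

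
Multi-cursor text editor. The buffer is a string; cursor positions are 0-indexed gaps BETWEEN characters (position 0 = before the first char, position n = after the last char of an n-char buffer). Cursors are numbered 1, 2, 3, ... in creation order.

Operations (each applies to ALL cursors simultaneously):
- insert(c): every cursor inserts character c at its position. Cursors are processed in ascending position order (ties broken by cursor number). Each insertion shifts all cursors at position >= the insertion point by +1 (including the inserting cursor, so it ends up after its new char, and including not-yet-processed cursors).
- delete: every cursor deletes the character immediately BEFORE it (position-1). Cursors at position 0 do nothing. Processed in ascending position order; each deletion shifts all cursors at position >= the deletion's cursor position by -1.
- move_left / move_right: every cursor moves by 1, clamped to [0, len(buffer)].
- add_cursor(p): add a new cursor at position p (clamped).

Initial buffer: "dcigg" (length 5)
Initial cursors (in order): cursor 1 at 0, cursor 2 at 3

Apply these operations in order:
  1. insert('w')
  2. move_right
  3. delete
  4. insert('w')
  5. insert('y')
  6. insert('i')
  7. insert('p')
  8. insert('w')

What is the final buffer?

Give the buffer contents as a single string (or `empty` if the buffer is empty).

After op 1 (insert('w')): buffer="wdciwgg" (len 7), cursors c1@1 c2@5, authorship 1...2..
After op 2 (move_right): buffer="wdciwgg" (len 7), cursors c1@2 c2@6, authorship 1...2..
After op 3 (delete): buffer="wciwg" (len 5), cursors c1@1 c2@4, authorship 1..2.
After op 4 (insert('w')): buffer="wwciwwg" (len 7), cursors c1@2 c2@6, authorship 11..22.
After op 5 (insert('y')): buffer="wwyciwwyg" (len 9), cursors c1@3 c2@8, authorship 111..222.
After op 6 (insert('i')): buffer="wwyiciwwyig" (len 11), cursors c1@4 c2@10, authorship 1111..2222.
After op 7 (insert('p')): buffer="wwyipciwwyipg" (len 13), cursors c1@5 c2@12, authorship 11111..22222.
After op 8 (insert('w')): buffer="wwyipwciwwyipwg" (len 15), cursors c1@6 c2@14, authorship 111111..222222.

Answer: wwyipwciwwyipwg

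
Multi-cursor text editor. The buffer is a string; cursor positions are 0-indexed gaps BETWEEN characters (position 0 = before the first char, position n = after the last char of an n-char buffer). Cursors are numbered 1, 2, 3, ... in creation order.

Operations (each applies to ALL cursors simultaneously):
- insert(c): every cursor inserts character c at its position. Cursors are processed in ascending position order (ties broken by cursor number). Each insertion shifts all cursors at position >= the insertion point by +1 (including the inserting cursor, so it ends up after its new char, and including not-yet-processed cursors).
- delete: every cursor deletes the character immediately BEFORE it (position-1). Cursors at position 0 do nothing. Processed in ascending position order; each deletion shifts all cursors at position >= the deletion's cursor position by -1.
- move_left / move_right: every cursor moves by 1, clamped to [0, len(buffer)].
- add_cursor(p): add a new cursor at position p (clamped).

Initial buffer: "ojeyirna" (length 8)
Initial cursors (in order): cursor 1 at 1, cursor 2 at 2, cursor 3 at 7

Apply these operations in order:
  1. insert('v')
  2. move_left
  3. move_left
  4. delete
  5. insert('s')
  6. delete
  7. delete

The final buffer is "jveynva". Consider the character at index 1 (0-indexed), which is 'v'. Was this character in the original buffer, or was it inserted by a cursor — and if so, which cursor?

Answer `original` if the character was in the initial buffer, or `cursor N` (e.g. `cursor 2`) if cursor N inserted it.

Answer: cursor 2

Derivation:
After op 1 (insert('v')): buffer="ovjveyirnva" (len 11), cursors c1@2 c2@4 c3@10, authorship .1.2.....3.
After op 2 (move_left): buffer="ovjveyirnva" (len 11), cursors c1@1 c2@3 c3@9, authorship .1.2.....3.
After op 3 (move_left): buffer="ovjveyirnva" (len 11), cursors c1@0 c2@2 c3@8, authorship .1.2.....3.
After op 4 (delete): buffer="ojveyinva" (len 9), cursors c1@0 c2@1 c3@6, authorship ..2....3.
After op 5 (insert('s')): buffer="sosjveyisnva" (len 12), cursors c1@1 c2@3 c3@9, authorship 1.2.2...3.3.
After op 6 (delete): buffer="ojveyinva" (len 9), cursors c1@0 c2@1 c3@6, authorship ..2....3.
After op 7 (delete): buffer="jveynva" (len 7), cursors c1@0 c2@0 c3@4, authorship .2...3.
Authorship (.=original, N=cursor N): . 2 . . . 3 .
Index 1: author = 2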